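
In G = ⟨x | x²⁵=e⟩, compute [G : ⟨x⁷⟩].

First find ord(x⁷) by computing successive powers:
  (x⁷)¹ = x⁷, (x⁷)² = x¹⁴, (x⁷)³ = x²¹, (x⁷)⁴ = x³, (x⁷)⁵ = x¹⁰, (x⁷)⁶ = x¹⁷, (x⁷)⁷ = x²⁴, (x⁷)⁸ = x⁶, (x⁷)⁹ = x¹³, (x⁷)¹⁰ = x²⁰, (x⁷)¹¹ = x², (x⁷)¹² = x⁹, (x⁷)¹³ = x¹⁶, (x⁷)¹⁴ = x²³, (x⁷)¹⁵ = x⁵, (x⁷)¹⁶ = x¹², (x⁷)¹⁷ = x¹⁹, (x⁷)¹⁸ = x, (x⁷)¹⁹ = x⁸, (x⁷)²⁰ = x¹⁵, (x⁷)²¹ = x²², (x⁷)²² = x⁴, (x⁷)²³ = x¹¹, (x⁷)²⁴ = x¹⁸, (x⁷)²⁵ = e.
So |⟨x⁷⟩| = ord(x⁷) = 25. With |G| = 25, by Lagrange [G : ⟨x⁷⟩] = 25/25 = 1.

Answer: 1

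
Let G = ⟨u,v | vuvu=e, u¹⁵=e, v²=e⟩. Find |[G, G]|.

G' = [G, G] is generated by all commutators. The generator-pair commutators are: [u, v] = u².
The subgroup they normally generate is {e, u, u², u³, u⁴, u⁵, u⁶, u⁷, u⁸, u⁹, u¹⁰, u¹¹, u¹², u¹³, u¹⁴}, of order 15.
Check: |G/G'| = 30/15 = 2 is the order of the abelianisation.

Answer: 15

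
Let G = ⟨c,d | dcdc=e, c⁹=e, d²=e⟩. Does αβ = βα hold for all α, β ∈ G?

c·d = cd but d·c = c⁸d, so c·d ≠ d·c and G is not abelian.

Answer: No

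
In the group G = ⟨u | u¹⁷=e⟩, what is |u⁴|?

Compute successive powers until reaching e:
  (u⁴)¹ = u⁴, (u⁴)² = u⁸, (u⁴)³ = u¹², (u⁴)⁴ = u¹⁶, (u⁴)⁵ = u³, (u⁴)⁶ = u⁷, (u⁴)⁷ = u¹¹, (u⁴)⁸ = u¹⁵, (u⁴)⁹ = u², (u⁴)¹⁰ = u⁶, (u⁴)¹¹ = u¹⁰, (u⁴)¹² = u¹⁴, (u⁴)¹³ = u, (u⁴)¹⁴ = u⁵, (u⁴)¹⁵ = u⁹, (u⁴)¹⁶ = u¹³, (u⁴)¹⁷ = e.
The smallest positive k with (u⁴)ᵏ = e is 17.

Answer: 17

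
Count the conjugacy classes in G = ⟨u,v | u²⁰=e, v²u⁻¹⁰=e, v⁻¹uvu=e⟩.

The conjugacy classes (representative and size) are:
  [e] (size 1), [u] (size 2), [u²] (size 2), [u³] (size 2), [u⁴] (size 2), [u⁵] (size 2), [u¹⁴] (size 2), [u⁷] (size 2), [u⁸] (size 2), [u¹¹] (size 2), [u¹⁰] (size 1), [u²v⁻¹] (size 10), [u⁹v] (size 10).
Class equation: 1 + 2 + 2 + 2 + 2 + 2 + 2 + 2 + 2 + 2 + 1 + 10 + 10 = 40 = |G|. So G has 13 conjugacy classes.

Answer: 13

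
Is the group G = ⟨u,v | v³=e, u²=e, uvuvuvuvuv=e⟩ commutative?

u·v = uv but v·u = vu, so u·v ≠ v·u and G is not abelian.

Answer: No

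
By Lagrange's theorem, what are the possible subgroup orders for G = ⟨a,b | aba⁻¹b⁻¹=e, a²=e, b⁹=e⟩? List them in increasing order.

|G| = 18 = 2 · 3². By Lagrange's theorem the order of any subgroup divides 18; the divisors of 18 are 1, 2, 3, 6, 9, 18.

Answer: 1, 2, 3, 6, 9, 18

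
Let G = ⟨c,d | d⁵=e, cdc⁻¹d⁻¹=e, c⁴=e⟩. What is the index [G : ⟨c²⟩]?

First find ord(c²) by computing successive powers:
  (c²)¹ = c², (c²)² = e.
So |⟨c²⟩| = ord(c²) = 2. With |G| = 20, by Lagrange [G : ⟨c²⟩] = 20/2 = 10.

Answer: 10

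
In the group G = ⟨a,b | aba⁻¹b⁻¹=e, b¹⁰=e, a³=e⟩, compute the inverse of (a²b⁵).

The order of (a²b⁵) is 6 (smallest k with (a²b⁵)ᵏ = e), so (a²b⁵)⁻¹ = (a²b⁵)⁵ = ab⁵.
Check: (a²b⁵) · (ab⁵) → (a²b⁵) · a = b⁵;   (b⁵) · b⁵ = e, giving e as required.

Answer: ab⁵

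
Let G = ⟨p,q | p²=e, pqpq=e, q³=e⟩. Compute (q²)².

Compute successive powers of (q²), reducing at each step:
  (q²)²: (q²) · q² = q

Answer: q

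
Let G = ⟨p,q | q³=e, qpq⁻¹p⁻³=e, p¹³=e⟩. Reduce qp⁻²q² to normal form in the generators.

Multiply left to right, reducing at each step:
  q · p⁻² = p⁷q
  (p⁷q) · q² = p⁷

Answer: p⁷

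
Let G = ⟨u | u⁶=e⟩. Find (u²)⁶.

Compute successive powers of (u²), reducing at each step:
  (u²)²: (u²) · u² = u⁴
  (u²)³: (u⁴) · u² = e
  (u²)⁴: e · u² = u²
  (u²)⁵: (u²) · u² = u⁴
  (u²)⁶: (u⁴) · u² = e

Answer: e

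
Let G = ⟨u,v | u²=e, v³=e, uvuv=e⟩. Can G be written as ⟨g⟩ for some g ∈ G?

Every cyclic group is abelian. But u·v = uv while v·u = uv², so u·v ≠ v·u and G is not abelian. Hence G is not cyclic.

Answer: No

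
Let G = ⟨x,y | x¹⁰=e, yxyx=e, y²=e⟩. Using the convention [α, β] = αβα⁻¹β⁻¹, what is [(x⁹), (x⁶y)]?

[(x⁹), (x⁶y)] = (x⁹)·(x⁶y)·(x⁹)⁻¹·(x⁶y)⁻¹.
  (x⁹) · (x⁶y) = x⁵y
  (x⁵y) · x = x⁴y
  (x⁴y) · (x⁶y) = x⁸

Answer: x⁸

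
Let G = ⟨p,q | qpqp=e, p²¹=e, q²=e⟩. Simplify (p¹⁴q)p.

Compute (p¹⁴q) · p by multiplying left to right and reducing via the relations at each step:
  (p¹⁴q) · p = p¹³q

Answer: p¹³q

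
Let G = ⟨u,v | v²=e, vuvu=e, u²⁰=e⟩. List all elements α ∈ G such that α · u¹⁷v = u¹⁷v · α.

⟨u¹⁷v⟩ ⊆ C_G(u¹⁷v) since powers of u¹⁷v commute with u¹⁷v; so |C_G(u¹⁷v)| ≥ |⟨u¹⁷v⟩| = 2.
By orbit–stabilizer, |C_G(u¹⁷v)| = |G| / |conj. class of u¹⁷v| = 40 / 10 = 4.
The 4 elements commuting with u¹⁷v are {e, u¹⁰, u⁷v, u¹⁷v}.

Answer: {e, u¹⁰, u⁷v, u¹⁷v}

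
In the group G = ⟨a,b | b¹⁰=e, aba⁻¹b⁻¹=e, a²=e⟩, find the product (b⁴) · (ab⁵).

Compute (b⁴) · (ab⁵) by multiplying left to right and reducing via the relations at each step:
  (b⁴) · a = ab⁴
  (ab⁴) · b⁵ = ab⁹

Answer: ab⁹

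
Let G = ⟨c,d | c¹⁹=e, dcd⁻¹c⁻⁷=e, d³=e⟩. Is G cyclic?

Every cyclic group is abelian. But c·d = cd while d·c = c⁷d, so c·d ≠ d·c and G is not abelian. Hence G is not cyclic.

Answer: No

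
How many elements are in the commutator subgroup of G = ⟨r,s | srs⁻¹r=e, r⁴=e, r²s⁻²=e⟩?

G' = [G, G] is generated by all commutators. The generator-pair commutators are: [r, s] = r².
The subgroup they normally generate is {e, r²}, of order 2.
Check: |G/G'| = 8/2 = 4 is the order of the abelianisation.

Answer: 2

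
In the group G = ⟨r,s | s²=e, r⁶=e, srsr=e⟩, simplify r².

Compute successive powers of r, reducing at each step:
  r²: r · r = r²

Answer: r²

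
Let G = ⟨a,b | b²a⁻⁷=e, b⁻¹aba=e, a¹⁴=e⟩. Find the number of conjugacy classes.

The conjugacy classes (representative and size) are:
  [e] (size 1), [a¹³] (size 2), [a¹²] (size 2), [a¹¹] (size 2), [a⁴] (size 2), [a⁵] (size 2), [a⁸] (size 2), [a⁷] (size 1), [a⁵b⁻¹] (size 7), [a⁵b] (size 7).
Class equation: 1 + 2 + 2 + 2 + 2 + 2 + 2 + 1 + 7 + 7 = 28 = |G|. So G has 10 conjugacy classes.

Answer: 10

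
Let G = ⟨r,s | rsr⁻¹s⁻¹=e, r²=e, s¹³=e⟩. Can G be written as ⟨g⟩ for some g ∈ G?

|G| = 26. The element rs has order 26 (its powers give 26 distinct elements), so ⟨rs⟩ = G and G is cyclic.

Answer: Yes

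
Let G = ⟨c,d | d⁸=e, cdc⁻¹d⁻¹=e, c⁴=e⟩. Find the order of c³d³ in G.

Compute successive powers until reaching e:
  (c³d³)¹ = c³d³, (c³d³)² = c²d⁶, (c³d³)³ = cd, (c³d³)⁴ = d⁴, (c³d³)⁵ = c³d⁷, (c³d³)⁶ = c²d², (c³d³)⁷ = cd⁵, (c³d³)⁸ = e.
The smallest positive k with (c³d³)ᵏ = e is 8.

Answer: 8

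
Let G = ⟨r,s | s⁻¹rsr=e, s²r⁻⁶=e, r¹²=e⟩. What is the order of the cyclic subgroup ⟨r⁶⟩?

|⟨r⁶⟩| equals the order of r⁶. Compute successive powers until reaching e:
  (r⁶)¹ = r⁶, (r⁶)² = e.
The smallest positive k with (r⁶)ᵏ = e is 2, so |⟨r⁶⟩| = 2.

Answer: 2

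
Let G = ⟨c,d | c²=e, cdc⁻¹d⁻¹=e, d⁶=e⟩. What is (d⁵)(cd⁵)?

Compute (d⁵) · (cd⁵) by multiplying left to right and reducing via the relations at each step:
  (d⁵) · c = cd⁵
  (cd⁵) · d⁵ = cd⁴

Answer: cd⁴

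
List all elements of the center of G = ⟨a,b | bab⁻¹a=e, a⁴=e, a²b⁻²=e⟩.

An element z ∈ Z(G) iff z commutes with every generator.
For example a² is central: (a²)·a = a³ = a·(a²); (a²)·b = b⁻¹ = b·(a²).
Whereas a ∉ Z(G) since a·b = ab ≠ ab⁻¹ = b·a.
Checking each of the 8 elements this way gives Z(G) = {e, a²}, of order 2.

Answer: {e, a²}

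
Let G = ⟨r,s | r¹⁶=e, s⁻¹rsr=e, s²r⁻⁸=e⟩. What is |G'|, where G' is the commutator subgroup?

G' = [G, G] is generated by all commutators. The generator-pair commutators are: [r, s] = r².
The subgroup they normally generate is {e, r², r⁴, r⁶, r⁸, r¹⁰, r¹², r¹⁴}, of order 8.
Check: |G/G'| = 32/8 = 4 is the order of the abelianisation.

Answer: 8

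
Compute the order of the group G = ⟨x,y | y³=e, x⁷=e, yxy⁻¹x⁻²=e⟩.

Enumerate words in the generators, reducing via the relations: the distinct elements are
  {e, x, y, xy, x², x³, x⁴, x⁵, x⁶, y², xy², x²y, x³y, x⁴y, x⁵y, x⁶y, x²y², x³y², x⁴y², x⁵y², x⁶y²}.
No further products give new elements, so |G| = 21.

Answer: 21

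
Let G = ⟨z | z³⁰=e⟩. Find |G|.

G is generated by a single element, so G is cyclic. The relator gives z³⁰ = e and no smaller power is forced to be e, so the 30 powers {e, z, z², z³, z⁴, z⁵, z⁶, z⁷, z⁸, z⁹, z²², z²³, z²¹, z²⁰, z²⁴, z²⁵, z²⁶, z²⁷, z²⁸, z²⁹, z¹², z¹³, z¹¹, z¹⁰, z¹⁴, z¹⁵, z¹⁶, z¹⁷, z¹⁸, z¹⁹} are distinct. Hence |G| = 30.

Answer: 30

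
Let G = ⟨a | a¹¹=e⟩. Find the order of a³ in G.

Compute successive powers until reaching e:
  (a³)¹ = a³, (a³)² = a⁶, (a³)³ = a⁹, (a³)⁴ = a, (a³)⁵ = a⁴, (a³)⁶ = a⁷, (a³)⁷ = a¹⁰, (a³)⁸ = a², (a³)⁹ = a⁵, (a³)¹⁰ = a⁸, (a³)¹¹ = e.
The smallest positive k with (a³)ᵏ = e is 11.

Answer: 11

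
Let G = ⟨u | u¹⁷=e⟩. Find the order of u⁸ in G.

Compute successive powers until reaching e:
  (u⁸)¹ = u⁸, (u⁸)² = u¹⁶, (u⁸)³ = u⁷, (u⁸)⁴ = u¹⁵, (u⁸)⁵ = u⁶, (u⁸)⁶ = u¹⁴, (u⁸)⁷ = u⁵, (u⁸)⁸ = u¹³, (u⁸)⁹ = u⁴, (u⁸)¹⁰ = u¹², (u⁸)¹¹ = u³, (u⁸)¹² = u¹¹, (u⁸)¹³ = u², (u⁸)¹⁴ = u¹⁰, (u⁸)¹⁵ = u, (u⁸)¹⁶ = u⁹, (u⁸)¹⁷ = e.
The smallest positive k with (u⁸)ᵏ = e is 17.

Answer: 17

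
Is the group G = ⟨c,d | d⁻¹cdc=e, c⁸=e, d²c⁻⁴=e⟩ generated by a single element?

Every cyclic group is abelian. But c·d = cd while d·c = c³d⁻¹, so c·d ≠ d·c and G is not abelian. Hence G is not cyclic.

Answer: No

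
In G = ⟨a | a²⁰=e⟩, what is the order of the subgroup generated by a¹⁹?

|⟨a¹⁹⟩| equals the order of a¹⁹. Compute successive powers until reaching e:
  (a¹⁹)¹ = a¹⁹, (a¹⁹)² = a¹⁸, (a¹⁹)³ = a¹⁷, (a¹⁹)⁴ = a¹⁶, (a¹⁹)⁵ = a¹⁵, (a¹⁹)⁶ = a¹⁴, (a¹⁹)⁷ = a¹³, (a¹⁹)⁸ = a¹², (a¹⁹)⁹ = a¹¹, (a¹⁹)¹⁰ = a¹⁰, (a¹⁹)¹¹ = a⁹, (a¹⁹)¹² = a⁸, (a¹⁹)¹³ = a⁷, (a¹⁹)¹⁴ = a⁶, (a¹⁹)¹⁵ = a⁵, (a¹⁹)¹⁶ = a⁴, (a¹⁹)¹⁷ = a³, (a¹⁹)¹⁸ = a², (a¹⁹)¹⁹ = a, (a¹⁹)²⁰ = e.
The smallest positive k with (a¹⁹)ᵏ = e is 20, so |⟨a¹⁹⟩| = 20.

Answer: 20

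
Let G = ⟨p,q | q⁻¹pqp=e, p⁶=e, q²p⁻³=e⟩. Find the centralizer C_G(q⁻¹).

⟨q⁻¹⟩ ⊆ C_G(q⁻¹) since powers of q⁻¹ commute with q⁻¹; so |C_G(q⁻¹)| ≥ |⟨q⁻¹⟩| = 4.
By orbit–stabilizer, |C_G(q⁻¹)| = |G| / |conj. class of q⁻¹| = 12 / 3 = 4.
The 4 elements commuting with q⁻¹ are {e, p³, q, q⁻¹}.

Answer: {e, p³, q, q⁻¹}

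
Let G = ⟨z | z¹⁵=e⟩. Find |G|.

G is generated by a single element, so G is cyclic. The relator gives z¹⁵ = e and no smaller power is forced to be e, so the 15 powers {e, z, z², z³, z⁴, z⁵, z⁶, z⁷, z⁸, z⁹, z¹², z¹³, z¹¹, z¹⁰, z¹⁴} are distinct. Hence |G| = 15.

Answer: 15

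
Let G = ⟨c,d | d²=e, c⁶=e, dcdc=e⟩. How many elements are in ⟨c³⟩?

|⟨c³⟩| equals the order of c³. Compute successive powers until reaching e:
  (c³)¹ = c³, (c³)² = e.
The smallest positive k with (c³)ᵏ = e is 2, so |⟨c³⟩| = 2.

Answer: 2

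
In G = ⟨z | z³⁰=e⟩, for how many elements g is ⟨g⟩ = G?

G is cyclic of order 30. An element generates G iff its order is 30, and a cyclic group of order 30 has exactly φ(30) = 8 such elements.

Answer: 8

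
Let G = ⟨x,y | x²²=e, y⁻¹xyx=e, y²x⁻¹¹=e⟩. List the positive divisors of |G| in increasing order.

|G| = 44 = 2² · 11. By Lagrange's theorem the order of any subgroup divides 44; the divisors of 44 are 1, 2, 4, 11, 22, 44.

Answer: 1, 2, 4, 11, 22, 44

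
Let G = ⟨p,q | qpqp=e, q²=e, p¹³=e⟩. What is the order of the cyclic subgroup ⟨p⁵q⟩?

|⟨p⁵q⟩| equals the order of p⁵q. Compute successive powers until reaching e:
  (p⁵q)¹ = p⁵q, (p⁵q)² = e.
The smallest positive k with (p⁵q)ᵏ = e is 2, so |⟨p⁵q⟩| = 2.

Answer: 2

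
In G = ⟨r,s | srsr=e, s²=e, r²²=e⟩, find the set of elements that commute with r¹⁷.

⟨r¹⁷⟩ ⊆ C_G(r¹⁷) since powers of r¹⁷ commute with r¹⁷; so |C_G(r¹⁷)| ≥ |⟨r¹⁷⟩| = 22.
By orbit–stabilizer, |C_G(r¹⁷)| = |G| / |conj. class of r¹⁷| = 44 / 2 = 22.
The 22 elements commuting with r¹⁷ are {e, r, r², r³, r⁴, r⁵, r⁶, r⁷, r⁸, r⁹, r¹⁰, r¹¹, r¹², r¹³, r¹⁴, r¹⁵, r¹⁶, r¹⁷, r¹⁸, r¹⁹, r²⁰, r²¹}.

Answer: {e, r, r², r³, r⁴, r⁵, r⁶, r⁷, r⁸, r⁹, r¹⁰, r¹¹, r¹², r¹³, r¹⁴, r¹⁵, r¹⁶, r¹⁷, r¹⁸, r¹⁹, r²⁰, r²¹}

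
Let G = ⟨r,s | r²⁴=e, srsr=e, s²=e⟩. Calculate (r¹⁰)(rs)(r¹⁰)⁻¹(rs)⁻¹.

[(r¹⁰), (rs)] = (r¹⁰)·(rs)·(r¹⁰)⁻¹·(rs)⁻¹.
  (r¹⁰) · (rs) = r¹¹s
  (r¹¹s) · (r¹⁴) = r²¹s
  (r²¹s) · (rs) = r²⁰

Answer: r²⁰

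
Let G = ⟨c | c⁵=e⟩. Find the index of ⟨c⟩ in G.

First find ord(c) by computing successive powers:
  c¹ = c, c² = c², c³ = c³, c⁴ = c⁴, c⁵ = e.
So |⟨c⟩| = ord(c) = 5. With |G| = 5, by Lagrange [G : ⟨c⟩] = 5/5 = 1.

Answer: 1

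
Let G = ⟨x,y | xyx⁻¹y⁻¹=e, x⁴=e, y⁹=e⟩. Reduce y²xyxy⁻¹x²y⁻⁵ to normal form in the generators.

Multiply left to right, reducing at each step:
  (y²) · x = xy²
  (xy²) · y = xy³
  (xy³) · x = x²y³
  (x²y³) · y⁻¹ = x²y²
  (x²y²) · x² = y²
  (y²) · y⁻⁵ = y⁶

Answer: y⁶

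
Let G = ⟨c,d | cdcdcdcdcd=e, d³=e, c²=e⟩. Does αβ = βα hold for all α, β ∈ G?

c·d = cd but d·c = dc, so c·d ≠ d·c and G is not abelian.

Answer: No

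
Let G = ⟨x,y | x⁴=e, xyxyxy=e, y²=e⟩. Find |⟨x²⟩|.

|⟨x²⟩| equals the order of x². Compute successive powers until reaching e:
  (x²)¹ = x², (x²)² = e.
The smallest positive k with (x²)ᵏ = e is 2, so |⟨x²⟩| = 2.

Answer: 2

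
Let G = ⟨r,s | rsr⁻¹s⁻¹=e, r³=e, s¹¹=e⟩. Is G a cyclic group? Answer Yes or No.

|G| = 33. The element rs has order 33 (its powers give 33 distinct elements), so ⟨rs⟩ = G and G is cyclic.

Answer: Yes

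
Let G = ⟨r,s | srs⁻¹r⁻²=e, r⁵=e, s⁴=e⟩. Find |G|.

Enumerate words in the generators, reducing via the relations: the distinct elements are
  {e, r, s, rs, r², r³, r⁴, s², s³, rs², rs³, r²s, r³s, r⁴s, r²s², r²s³, r³s², r³s³, r⁴s², r⁴s³}.
No further products give new elements, so |G| = 20.

Answer: 20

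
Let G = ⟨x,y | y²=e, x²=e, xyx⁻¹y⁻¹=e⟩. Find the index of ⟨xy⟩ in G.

First find ord(xy) by computing successive powers:
  (xy)¹ = xy, (xy)² = e.
So |⟨xy⟩| = ord(xy) = 2. With |G| = 4, by Lagrange [G : ⟨xy⟩] = 4/2 = 2.

Answer: 2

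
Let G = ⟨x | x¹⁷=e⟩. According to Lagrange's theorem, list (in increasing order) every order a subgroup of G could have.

|G| = 17 = 17. By Lagrange's theorem the order of any subgroup divides 17; the divisors of 17 are 1, 17.

Answer: 1, 17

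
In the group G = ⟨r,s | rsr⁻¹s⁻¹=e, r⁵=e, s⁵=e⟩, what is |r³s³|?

Compute successive powers until reaching e:
  (r³s³)¹ = r³s³, (r³s³)² = rs, (r³s³)³ = r⁴s⁴, (r³s³)⁴ = r²s², (r³s³)⁵ = e.
The smallest positive k with (r³s³)ᵏ = e is 5.

Answer: 5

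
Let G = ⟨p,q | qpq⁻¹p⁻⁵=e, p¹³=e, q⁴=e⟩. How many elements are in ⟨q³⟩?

|⟨q³⟩| equals the order of q³. Compute successive powers until reaching e:
  (q³)¹ = q³, (q³)² = q², (q³)³ = q, (q³)⁴ = e.
The smallest positive k with (q³)ᵏ = e is 4, so |⟨q³⟩| = 4.

Answer: 4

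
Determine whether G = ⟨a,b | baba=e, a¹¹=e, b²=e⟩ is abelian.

a·b = ab but b·a = a¹⁰b, so a·b ≠ b·a and G is not abelian.

Answer: No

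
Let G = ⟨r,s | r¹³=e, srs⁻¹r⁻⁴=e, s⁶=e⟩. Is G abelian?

r·s = rs but s·r = r⁴s, so r·s ≠ s·r and G is not abelian.

Answer: No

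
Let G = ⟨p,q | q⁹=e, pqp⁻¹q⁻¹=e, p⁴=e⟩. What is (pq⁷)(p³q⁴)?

Compute (pq⁷) · (p³q⁴) by multiplying left to right and reducing via the relations at each step:
  (pq⁷) · p³ = q⁷
  (q⁷) · q⁴ = q²

Answer: q²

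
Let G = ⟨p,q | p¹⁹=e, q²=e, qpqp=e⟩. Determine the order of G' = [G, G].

G' = [G, G] is generated by all commutators. The generator-pair commutators are: [p, q] = p².
The subgroup they normally generate is {e, p, p², p³, p⁴, p⁵, p⁶, p⁷, p⁸, p⁹, p¹⁰, p¹¹, p¹², p¹³, p¹⁴, p¹⁵, p¹⁶, p¹⁷, p¹⁸}, of order 19.
Check: |G/G'| = 38/19 = 2 is the order of the abelianisation.

Answer: 19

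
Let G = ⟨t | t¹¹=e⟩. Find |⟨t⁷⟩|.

|⟨t⁷⟩| equals the order of t⁷. Compute successive powers until reaching e:
  (t⁷)¹ = t⁷, (t⁷)² = t³, (t⁷)³ = t¹⁰, (t⁷)⁴ = t⁶, (t⁷)⁵ = t², (t⁷)⁶ = t⁹, (t⁷)⁷ = t⁵, (t⁷)⁸ = t, (t⁷)⁹ = t⁸, (t⁷)¹⁰ = t⁴, (t⁷)¹¹ = e.
The smallest positive k with (t⁷)ᵏ = e is 11, so |⟨t⁷⟩| = 11.

Answer: 11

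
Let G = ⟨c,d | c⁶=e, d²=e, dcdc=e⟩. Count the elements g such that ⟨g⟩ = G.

⟨g⟩ = G would require ord(g) = |G| = 12, but the maximum element order in G is 6 < 12. So G is not cyclic and no single element generates it: the count is 0.

Answer: 0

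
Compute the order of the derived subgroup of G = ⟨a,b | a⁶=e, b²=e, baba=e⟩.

G' = [G, G] is generated by all commutators. The generator-pair commutators are: [a, b] = a².
The subgroup they normally generate is {e, a², a⁴}, of order 3.
Check: |G/G'| = 12/3 = 4 is the order of the abelianisation.

Answer: 3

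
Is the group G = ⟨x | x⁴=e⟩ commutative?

G has a single generator, so G is cyclic and hence abelian.

Answer: Yes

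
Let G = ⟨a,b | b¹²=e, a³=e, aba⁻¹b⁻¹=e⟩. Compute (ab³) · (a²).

Compute (ab³) · (a²) by multiplying left to right and reducing via the relations at each step:
  (ab³) · a² = b³

Answer: b³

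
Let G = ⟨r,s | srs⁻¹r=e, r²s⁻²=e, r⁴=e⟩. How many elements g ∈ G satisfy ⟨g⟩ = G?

⟨g⟩ = G would require ord(g) = |G| = 8, but the maximum element order in G is 4 < 8. So G is not cyclic and no single element generates it: the count is 0.

Answer: 0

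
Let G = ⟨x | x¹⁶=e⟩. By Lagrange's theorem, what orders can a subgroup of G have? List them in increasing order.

|G| = 16 = 2⁴. By Lagrange's theorem the order of any subgroup divides 16; the divisors of 16 are 1, 2, 4, 8, 16.

Answer: 1, 2, 4, 8, 16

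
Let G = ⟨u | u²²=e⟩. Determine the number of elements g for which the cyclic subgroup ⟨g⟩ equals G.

G is cyclic of order 22. An element generates G iff its order is 22, and a cyclic group of order 22 has exactly φ(22) = 10 such elements.

Answer: 10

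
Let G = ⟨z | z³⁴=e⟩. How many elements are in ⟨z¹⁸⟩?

|⟨z¹⁸⟩| equals the order of z¹⁸. Compute successive powers until reaching e:
  (z¹⁸)¹ = z¹⁸, (z¹⁸)² = z², (z¹⁸)³ = z²⁰, (z¹⁸)⁴ = z⁴, (z¹⁸)⁵ = z²², (z¹⁸)⁶ = z⁶, (z¹⁸)⁷ = z²⁴, (z¹⁸)⁸ = z⁸, (z¹⁸)⁹ = z²⁶, (z¹⁸)¹⁰ = z¹⁰, (z¹⁸)¹¹ = z²⁸, (z¹⁸)¹² = z¹², (z¹⁸)¹³ = z³⁰, (z¹⁸)¹⁴ = z¹⁴, (z¹⁸)¹⁵ = z³², (z¹⁸)¹⁶ = z¹⁶, (z¹⁸)¹⁷ = e.
The smallest positive k with (z¹⁸)ᵏ = e is 17, so |⟨z¹⁸⟩| = 17.

Answer: 17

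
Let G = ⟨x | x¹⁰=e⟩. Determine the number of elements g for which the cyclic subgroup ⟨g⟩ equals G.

G is cyclic of order 10. An element generates G iff its order is 10, and a cyclic group of order 10 has exactly φ(10) = 4 such elements.

Answer: 4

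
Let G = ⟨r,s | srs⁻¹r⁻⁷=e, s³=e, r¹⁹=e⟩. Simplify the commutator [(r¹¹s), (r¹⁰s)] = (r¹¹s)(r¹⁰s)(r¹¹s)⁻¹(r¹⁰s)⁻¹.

[(r¹¹s), (r¹⁰s)] = (r¹¹s)·(r¹⁰s)·(r¹¹s)⁻¹·(r¹⁰s)⁻¹.
  (r¹¹s) · (r¹⁰s) = r⁵s²
  (r⁵s²) · (r¹²s²) = r⁴s
  (r⁴s) · (r⁴s²) = r¹³

Answer: r¹³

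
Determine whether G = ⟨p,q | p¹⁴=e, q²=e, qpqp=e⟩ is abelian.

p·q = pq but q·p = p¹³q, so p·q ≠ q·p and G is not abelian.

Answer: No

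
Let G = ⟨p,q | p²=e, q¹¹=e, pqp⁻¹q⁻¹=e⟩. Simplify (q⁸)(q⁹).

Compute (q⁸) · (q⁹) by multiplying left to right and reducing via the relations at each step:
  (q⁸) · q⁹ = q⁶

Answer: q⁶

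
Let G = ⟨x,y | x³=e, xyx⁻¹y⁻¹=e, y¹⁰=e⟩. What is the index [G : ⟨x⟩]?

First find ord(x) by computing successive powers:
  x¹ = x, x² = x², x³ = e.
So |⟨x⟩| = ord(x) = 3. With |G| = 30, by Lagrange [G : ⟨x⟩] = 30/3 = 10.

Answer: 10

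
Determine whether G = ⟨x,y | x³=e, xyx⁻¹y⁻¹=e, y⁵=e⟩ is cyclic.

|G| = 15. The element xy has order 15 (its powers give 15 distinct elements), so ⟨xy⟩ = G and G is cyclic.

Answer: Yes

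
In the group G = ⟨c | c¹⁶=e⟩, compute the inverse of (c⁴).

The order of (c⁴) is 4 (smallest k with (c⁴)ᵏ = e), so (c⁴)⁻¹ = (c⁴)³ = c¹².
Check: (c⁴) · (c¹²) → (c⁴) · c¹² = e, giving e as required.

Answer: c¹²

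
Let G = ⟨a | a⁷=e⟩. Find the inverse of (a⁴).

The order of (a⁴) is 7 (smallest k with (a⁴)ᵏ = e), so (a⁴)⁻¹ = (a⁴)⁶ = a³.
Check: (a⁴) · (a³) → (a⁴) · a³ = e, giving e as required.

Answer: a³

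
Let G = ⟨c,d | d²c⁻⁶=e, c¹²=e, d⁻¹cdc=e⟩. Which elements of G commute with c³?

⟨c³⟩ ⊆ C_G(c³) since powers of c³ commute with c³; so |C_G(c³)| ≥ |⟨c³⟩| = 4.
By orbit–stabilizer, |C_G(c³)| = |G| / |conj. class of c³| = 24 / 2 = 12.
The 12 elements commuting with c³ are {e, c, c², c³, c⁴, c⁵, c⁶, c⁷, c⁸, c⁹, c¹⁰, c¹¹}.

Answer: {e, c, c², c³, c⁴, c⁵, c⁶, c⁷, c⁸, c⁹, c¹⁰, c¹¹}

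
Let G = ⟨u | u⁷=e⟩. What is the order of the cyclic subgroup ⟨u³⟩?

|⟨u³⟩| equals the order of u³. Compute successive powers until reaching e:
  (u³)¹ = u³, (u³)² = u⁶, (u³)³ = u², (u³)⁴ = u⁵, (u³)⁵ = u, (u³)⁶ = u⁴, (u³)⁷ = e.
The smallest positive k with (u³)ᵏ = e is 7, so |⟨u³⟩| = 7.

Answer: 7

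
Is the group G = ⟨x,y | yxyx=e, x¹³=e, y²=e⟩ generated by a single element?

Every cyclic group is abelian. But x·y = xy while y·x = x¹²y, so x·y ≠ y·x and G is not abelian. Hence G is not cyclic.

Answer: No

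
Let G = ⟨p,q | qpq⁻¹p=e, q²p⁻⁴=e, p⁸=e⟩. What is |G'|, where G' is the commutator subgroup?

G' = [G, G] is generated by all commutators. The generator-pair commutators are: [p, q] = p².
The subgroup they normally generate is {e, p², p⁴, p⁶}, of order 4.
Check: |G/G'| = 16/4 = 4 is the order of the abelianisation.

Answer: 4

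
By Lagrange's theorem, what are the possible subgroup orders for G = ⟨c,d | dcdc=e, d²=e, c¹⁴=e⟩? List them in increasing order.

|G| = 28 = 2² · 7. By Lagrange's theorem the order of any subgroup divides 28; the divisors of 28 are 1, 2, 4, 7, 14, 28.

Answer: 1, 2, 4, 7, 14, 28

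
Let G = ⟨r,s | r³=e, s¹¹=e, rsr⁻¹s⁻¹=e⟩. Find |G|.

Enumerate words in the generators, reducing via the relations: the distinct elements are
  {e, r, s, rs, r², s², s³, s⁴, s⁵, s⁶, s⁷, s⁸, s⁹, rs², rs³, rs⁴, rs⁵, rs⁶, rs⁷, rs⁸, rs⁹, r²s, s¹⁰, rs¹⁰, r²s², r²s³, r²s⁴, r²s⁵, r²s⁶, r²s⁷, r²s⁸, r²s⁹, r²s¹⁰}.
No further products give new elements, so |G| = 33.

Answer: 33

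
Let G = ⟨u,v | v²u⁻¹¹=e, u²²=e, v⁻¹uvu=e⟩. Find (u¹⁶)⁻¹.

The order of (u¹⁶) is 11 (smallest k with (u¹⁶)ᵏ = e), so (u¹⁶)⁻¹ = (u¹⁶)¹⁰ = u⁶.
Check: (u¹⁶) · (u⁶) → (u¹⁶) · u⁶ = e, giving e as required.

Answer: u⁶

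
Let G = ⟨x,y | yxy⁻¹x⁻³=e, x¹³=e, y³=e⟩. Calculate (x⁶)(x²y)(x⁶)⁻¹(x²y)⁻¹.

[(x⁶), (x²y)] = (x⁶)·(x²y)·(x⁶)⁻¹·(x²y)⁻¹.
  (x⁶) · (x²y) = x⁸y
  (x⁸y) · (x⁷) = x³y
  (x³y) · (x⁸y²) = x

Answer: x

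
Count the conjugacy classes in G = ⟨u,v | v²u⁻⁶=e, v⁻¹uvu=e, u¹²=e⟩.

The conjugacy classes (representative and size) are:
  [e] (size 1), [u¹¹] (size 2), [u²] (size 2), [u⁹] (size 2), [u⁴] (size 2), [u⁵] (size 2), [u⁶] (size 1), [u²v] (size 6), [uv] (size 6).
Class equation: 1 + 2 + 2 + 2 + 2 + 2 + 1 + 6 + 6 = 24 = |G|. So G has 9 conjugacy classes.

Answer: 9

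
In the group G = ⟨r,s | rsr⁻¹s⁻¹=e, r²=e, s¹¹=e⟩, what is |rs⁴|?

Compute successive powers until reaching e:
  (rs⁴)¹ = rs⁴, (rs⁴)² = s⁸, (rs⁴)³ = rs, (rs⁴)⁴ = s⁵, (rs⁴)⁵ = rs⁹, (rs⁴)⁶ = s², (rs⁴)⁷ = rs⁶, (rs⁴)⁸ = s¹⁰, (rs⁴)⁹ = rs³, (rs⁴)¹⁰ = s⁷, (rs⁴)¹¹ = r, (rs⁴)¹² = s⁴, (rs⁴)¹³ = rs⁸, (rs⁴)¹⁴ = s, (rs⁴)¹⁵ = rs⁵, (rs⁴)¹⁶ = s⁹, (rs⁴)¹⁷ = rs², (rs⁴)¹⁸ = s⁶, (rs⁴)¹⁹ = rs¹⁰, (rs⁴)²⁰ = s³, (rs⁴)²¹ = rs⁷, (rs⁴)²² = e.
The smallest positive k with (rs⁴)ᵏ = e is 22.

Answer: 22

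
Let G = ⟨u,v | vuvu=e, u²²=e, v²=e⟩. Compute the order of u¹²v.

Compute successive powers until reaching e:
  (u¹²v)¹ = u¹²v, (u¹²v)² = e.
The smallest positive k with (u¹²v)ᵏ = e is 2.

Answer: 2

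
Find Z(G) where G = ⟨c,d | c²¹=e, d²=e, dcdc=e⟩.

An element z ∈ Z(G) iff z commutes with every generator.
For example e is central: e·c = c = c·e; e·d = d = d·e.
Whereas c ∉ Z(G) since c·d = cd ≠ c²⁰d = d·c.
Checking each of the 42 elements this way gives Z(G) = {e}, of order 1.

Answer: {e}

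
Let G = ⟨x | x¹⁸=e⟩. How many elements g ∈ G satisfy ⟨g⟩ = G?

G is cyclic of order 18. An element generates G iff its order is 18, and a cyclic group of order 18 has exactly φ(18) = 6 such elements.

Answer: 6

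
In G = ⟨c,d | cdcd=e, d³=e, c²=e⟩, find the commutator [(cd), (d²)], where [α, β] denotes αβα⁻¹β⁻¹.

[(cd), (d²)] = (cd)·(d²)·(cd)⁻¹·(d²)⁻¹.
  (cd) · (d²) = c
  c · (cd) = d
  d · d = d²

Answer: d²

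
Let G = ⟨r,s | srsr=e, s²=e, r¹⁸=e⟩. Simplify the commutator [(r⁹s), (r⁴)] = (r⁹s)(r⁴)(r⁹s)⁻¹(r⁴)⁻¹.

[(r⁹s), (r⁴)] = (r⁹s)·(r⁴)·(r⁹s)⁻¹·(r⁴)⁻¹.
  (r⁹s) · (r⁴) = r⁵s
  (r⁵s) · (r⁹s) = r¹⁴
  (r¹⁴) · (r¹⁴) = r¹⁰

Answer: r¹⁰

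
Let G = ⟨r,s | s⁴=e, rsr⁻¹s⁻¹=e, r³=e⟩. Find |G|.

Enumerate words in the generators, reducing via the relations: the distinct elements are
  {e, r, s, rs, r², s², s³, rs², rs³, r²s, r²s², r²s³}.
No further products give new elements, so |G| = 12.

Answer: 12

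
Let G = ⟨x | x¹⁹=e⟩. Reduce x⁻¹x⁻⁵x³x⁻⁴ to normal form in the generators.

Multiply left to right, reducing at each step:
  (x¹⁸) · x⁻⁵ = x¹³
  (x¹³) · x³ = x¹⁶
  (x¹⁶) · x⁻⁴ = x¹²

Answer: x¹²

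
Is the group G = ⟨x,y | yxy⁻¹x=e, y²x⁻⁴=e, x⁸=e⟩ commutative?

x·y = xy but y·x = x³y⁻¹, so x·y ≠ y·x and G is not abelian.

Answer: No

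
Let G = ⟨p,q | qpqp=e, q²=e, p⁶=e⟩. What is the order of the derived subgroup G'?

G' = [G, G] is generated by all commutators. The generator-pair commutators are: [p, q] = p².
The subgroup they normally generate is {e, p², p⁴}, of order 3.
Check: |G/G'| = 12/3 = 4 is the order of the abelianisation.

Answer: 3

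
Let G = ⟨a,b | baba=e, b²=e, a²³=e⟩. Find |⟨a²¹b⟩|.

|⟨a²¹b⟩| equals the order of a²¹b. Compute successive powers until reaching e:
  (a²¹b)¹ = a²¹b, (a²¹b)² = e.
The smallest positive k with (a²¹b)ᵏ = e is 2, so |⟨a²¹b⟩| = 2.

Answer: 2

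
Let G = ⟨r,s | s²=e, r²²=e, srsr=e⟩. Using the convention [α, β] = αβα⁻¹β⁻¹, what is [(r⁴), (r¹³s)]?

[(r⁴), (r¹³s)] = (r⁴)·(r¹³s)·(r⁴)⁻¹·(r¹³s)⁻¹.
  (r⁴) · (r¹³s) = r¹⁷s
  (r¹⁷s) · (r¹⁸) = r²¹s
  (r²¹s) · (r¹³s) = r⁸

Answer: r⁸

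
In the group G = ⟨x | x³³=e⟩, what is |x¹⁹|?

Compute successive powers until reaching e:
  (x¹⁹)¹ = x¹⁹, (x¹⁹)² = x⁵, (x¹⁹)³ = x²⁴, (x¹⁹)⁴ = x¹⁰, (x¹⁹)⁵ = x²⁹, (x¹⁹)⁶ = x¹⁵, (x¹⁹)⁷ = x, (x¹⁹)⁸ = x²⁰, (x¹⁹)⁹ = x⁶, (x¹⁹)¹⁰ = x²⁵, (x¹⁹)¹¹ = x¹¹, (x¹⁹)¹² = x³⁰, (x¹⁹)¹³ = x¹⁶, (x¹⁹)¹⁴ = x², (x¹⁹)¹⁵ = x²¹, (x¹⁹)¹⁶ = x⁷, (x¹⁹)¹⁷ = x²⁶, (x¹⁹)¹⁸ = x¹², (x¹⁹)¹⁹ = x³¹, (x¹⁹)²⁰ = x¹⁷, (x¹⁹)²¹ = x³, (x¹⁹)²² = x²², (x¹⁹)²³ = x⁸, (x¹⁹)²⁴ = x²⁷, (x¹⁹)²⁵ = x¹³, (x¹⁹)²⁶ = x³², (x¹⁹)²⁷ = x¹⁸, (x¹⁹)²⁸ = x⁴, (x¹⁹)²⁹ = x²³, (x¹⁹)³⁰ = x⁹, (x¹⁹)³¹ = x²⁸, (x¹⁹)³² = x¹⁴, (x¹⁹)³³ = e.
The smallest positive k with (x¹⁹)ᵏ = e is 33.

Answer: 33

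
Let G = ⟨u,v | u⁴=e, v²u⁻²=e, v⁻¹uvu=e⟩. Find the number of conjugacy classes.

The conjugacy classes (representative and size) are:
  [e] (size 1), [u³] (size 2), [u²] (size 1), [v⁻¹] (size 2), [uv⁻¹] (size 2).
Class equation: 1 + 2 + 1 + 2 + 2 = 8 = |G|. So G has 5 conjugacy classes.

Answer: 5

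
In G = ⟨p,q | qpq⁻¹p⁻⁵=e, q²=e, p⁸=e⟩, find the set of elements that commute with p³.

⟨p³⟩ ⊆ C_G(p³) since powers of p³ commute with p³; so |C_G(p³)| ≥ |⟨p³⟩| = 8.
By orbit–stabilizer, |C_G(p³)| = |G| / |conj. class of p³| = 16 / 2 = 8.
The 8 elements commuting with p³ are {e, p, p², p³, p⁴, p⁵, p⁶, p⁷}.

Answer: {e, p, p², p³, p⁴, p⁵, p⁶, p⁷}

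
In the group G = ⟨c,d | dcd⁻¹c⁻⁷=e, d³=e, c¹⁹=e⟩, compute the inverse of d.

The order of d is 3 (smallest k with dᵏ = e), so d⁻¹ = d² = d².
Check: d · (d²) → d · d² = e, giving e as required.

Answer: d²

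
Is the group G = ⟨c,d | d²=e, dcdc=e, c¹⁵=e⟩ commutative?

c·d = cd but d·c = c¹⁴d, so c·d ≠ d·c and G is not abelian.

Answer: No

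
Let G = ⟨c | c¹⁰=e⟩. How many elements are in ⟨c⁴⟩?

|⟨c⁴⟩| equals the order of c⁴. Compute successive powers until reaching e:
  (c⁴)¹ = c⁴, (c⁴)² = c⁸, (c⁴)³ = c², (c⁴)⁴ = c⁶, (c⁴)⁵ = e.
The smallest positive k with (c⁴)ᵏ = e is 5, so |⟨c⁴⟩| = 5.

Answer: 5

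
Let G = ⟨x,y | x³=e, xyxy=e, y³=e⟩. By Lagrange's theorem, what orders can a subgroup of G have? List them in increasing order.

|G| = 12 = 2² · 3. By Lagrange's theorem the order of any subgroup divides 12; the divisors of 12 are 1, 2, 3, 4, 6, 12.

Answer: 1, 2, 3, 4, 6, 12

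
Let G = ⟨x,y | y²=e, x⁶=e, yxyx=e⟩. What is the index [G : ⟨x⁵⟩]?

First find ord(x⁵) by computing successive powers:
  (x⁵)¹ = x⁵, (x⁵)² = x⁴, (x⁵)³ = x³, (x⁵)⁴ = x², (x⁵)⁵ = x, (x⁵)⁶ = e.
So |⟨x⁵⟩| = ord(x⁵) = 6. With |G| = 12, by Lagrange [G : ⟨x⁵⟩] = 12/6 = 2.

Answer: 2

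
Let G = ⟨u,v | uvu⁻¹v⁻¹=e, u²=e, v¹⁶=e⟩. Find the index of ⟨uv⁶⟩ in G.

First find ord(uv⁶) by computing successive powers:
  (uv⁶)¹ = uv⁶, (uv⁶)² = v¹², (uv⁶)³ = uv², (uv⁶)⁴ = v⁸, (uv⁶)⁵ = uv¹⁴, (uv⁶)⁶ = v⁴, (uv⁶)⁷ = uv¹⁰, (uv⁶)⁸ = e.
So |⟨uv⁶⟩| = ord(uv⁶) = 8. With |G| = 32, by Lagrange [G : ⟨uv⁶⟩] = 32/8 = 4.

Answer: 4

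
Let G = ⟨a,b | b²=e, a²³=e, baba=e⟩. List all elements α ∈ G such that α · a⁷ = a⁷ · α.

⟨a⁷⟩ ⊆ C_G(a⁷) since powers of a⁷ commute with a⁷; so |C_G(a⁷)| ≥ |⟨a⁷⟩| = 23.
By orbit–stabilizer, |C_G(a⁷)| = |G| / |conj. class of a⁷| = 46 / 2 = 23.
The 23 elements commuting with a⁷ are {e, a, a², a³, a⁴, a⁵, a⁶, a⁷, a⁸, a⁹, a¹⁰, a¹¹, a¹², a¹³, a¹⁴, a¹⁵, a¹⁶, a¹⁷, a¹⁸, a¹⁹, a²⁰, a²¹, a²²}.

Answer: {e, a, a², a³, a⁴, a⁵, a⁶, a⁷, a⁸, a⁹, a¹⁰, a¹¹, a¹², a¹³, a¹⁴, a¹⁵, a¹⁶, a¹⁷, a¹⁸, a¹⁹, a²⁰, a²¹, a²²}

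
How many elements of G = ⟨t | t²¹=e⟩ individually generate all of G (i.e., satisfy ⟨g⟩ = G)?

G is cyclic of order 21. An element generates G iff its order is 21, and a cyclic group of order 21 has exactly φ(21) = 12 such elements.

Answer: 12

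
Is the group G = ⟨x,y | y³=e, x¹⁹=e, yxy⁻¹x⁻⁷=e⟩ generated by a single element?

Every cyclic group is abelian. But x·y = xy while y·x = x⁷y, so x·y ≠ y·x and G is not abelian. Hence G is not cyclic.

Answer: No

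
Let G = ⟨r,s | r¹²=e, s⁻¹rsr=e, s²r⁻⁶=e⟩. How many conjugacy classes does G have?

The conjugacy classes (representative and size) are:
  [e] (size 1), [r¹¹] (size 2), [r²] (size 2), [r⁹] (size 2), [r⁴] (size 2), [r⁵] (size 2), [r⁶] (size 1), [r²s] (size 6), [rs] (size 6).
Class equation: 1 + 2 + 2 + 2 + 2 + 2 + 1 + 6 + 6 = 24 = |G|. So G has 9 conjugacy classes.

Answer: 9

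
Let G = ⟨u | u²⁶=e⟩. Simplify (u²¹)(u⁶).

Compute (u²¹) · (u⁶) by multiplying left to right and reducing via the relations at each step:
  (u²¹) · u⁶ = u

Answer: u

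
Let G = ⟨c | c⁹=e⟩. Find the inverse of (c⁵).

The order of (c⁵) is 9 (smallest k with (c⁵)ᵏ = e), so (c⁵)⁻¹ = (c⁵)⁸ = c⁴.
Check: (c⁵) · (c⁴) → (c⁵) · c⁴ = e, giving e as required.

Answer: c⁴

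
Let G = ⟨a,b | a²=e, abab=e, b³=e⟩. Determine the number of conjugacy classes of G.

The conjugacy classes (representative and size) are:
  [e] (size 1), [ab²] (size 3), [b²] (size 2).
Class equation: 1 + 3 + 2 = 6 = |G|. So G has 3 conjugacy classes.

Answer: 3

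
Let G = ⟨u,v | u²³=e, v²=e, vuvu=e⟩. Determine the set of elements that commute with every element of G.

An element z ∈ Z(G) iff z commutes with every generator.
For example e is central: e·u = u = u·e; e·v = v = v·e.
Whereas u ∉ Z(G) since u·v = uv ≠ u²²v = v·u.
Checking each of the 46 elements this way gives Z(G) = {e}, of order 1.

Answer: {e}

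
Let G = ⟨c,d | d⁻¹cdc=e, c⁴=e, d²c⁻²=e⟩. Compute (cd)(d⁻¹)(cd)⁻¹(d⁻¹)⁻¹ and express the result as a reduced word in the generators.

[(cd), (d⁻¹)] = (cd)·(d⁻¹)·(cd)⁻¹·(d⁻¹)⁻¹.
  (cd) · (d⁻¹) = c
  c · (cd⁻¹) = d
  d · d = c²

Answer: c²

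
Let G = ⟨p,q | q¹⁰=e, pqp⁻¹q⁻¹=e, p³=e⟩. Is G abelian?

Each pair of generators commutes: p·q = pq = q·p. Since the generators pairwise commute, every element of G commutes with every other, so G is abelian.

Answer: Yes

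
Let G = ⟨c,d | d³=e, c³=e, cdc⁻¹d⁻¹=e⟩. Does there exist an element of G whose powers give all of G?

|G| = 9, but the maximum element order in G is 3 < 9. No single element generates all of G, so G is not cyclic.

Answer: No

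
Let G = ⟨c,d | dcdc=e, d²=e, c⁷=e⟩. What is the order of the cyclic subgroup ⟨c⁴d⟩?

|⟨c⁴d⟩| equals the order of c⁴d. Compute successive powers until reaching e:
  (c⁴d)¹ = c⁴d, (c⁴d)² = e.
The smallest positive k with (c⁴d)ᵏ = e is 2, so |⟨c⁴d⟩| = 2.

Answer: 2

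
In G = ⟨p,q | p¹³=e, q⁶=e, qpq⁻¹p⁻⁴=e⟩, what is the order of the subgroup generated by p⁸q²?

|⟨p⁸q²⟩| equals the order of p⁸q². Compute successive powers until reaching e:
  (p⁸q²)¹ = p⁸q², (p⁸q²)² = p⁶q⁴, (p⁸q²)³ = e.
The smallest positive k with (p⁸q²)ᵏ = e is 3, so |⟨p⁸q²⟩| = 3.

Answer: 3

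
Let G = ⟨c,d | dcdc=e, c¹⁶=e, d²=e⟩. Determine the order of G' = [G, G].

G' = [G, G] is generated by all commutators. The generator-pair commutators are: [c, d] = c².
The subgroup they normally generate is {e, c², c⁴, c⁶, c⁸, c¹⁰, c¹², c¹⁴}, of order 8.
Check: |G/G'| = 32/8 = 4 is the order of the abelianisation.

Answer: 8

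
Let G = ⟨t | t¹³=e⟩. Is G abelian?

G has a single generator, so G is cyclic and hence abelian.

Answer: Yes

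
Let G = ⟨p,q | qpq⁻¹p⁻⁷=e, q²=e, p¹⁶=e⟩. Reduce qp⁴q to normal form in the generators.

Multiply left to right, reducing at each step:
  q · p⁴ = p¹²q
  (p¹²q) · q = p¹²

Answer: p¹²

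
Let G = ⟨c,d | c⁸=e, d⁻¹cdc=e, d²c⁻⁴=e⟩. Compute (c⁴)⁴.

Compute successive powers of (c⁴), reducing at each step:
  (c⁴)²: (c⁴) · c⁴ = e
  (c⁴)³: e · c⁴ = c⁴
  (c⁴)⁴: (c⁴) · c⁴ = e

Answer: e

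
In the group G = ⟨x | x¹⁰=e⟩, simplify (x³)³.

Compute successive powers of (x³), reducing at each step:
  (x³)²: (x³) · x³ = x⁶
  (x³)³: (x⁶) · x³ = x⁹

Answer: x⁹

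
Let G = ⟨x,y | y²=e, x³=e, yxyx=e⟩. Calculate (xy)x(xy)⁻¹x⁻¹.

[(xy), x] = (xy)·x·(xy)⁻¹·x⁻¹.
  (xy) · x = y
  y · (xy) = x²
  (x²) · (x²) = x

Answer: x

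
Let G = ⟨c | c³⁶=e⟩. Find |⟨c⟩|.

|⟨c⟩| equals the order of c. Compute successive powers until reaching e:
  c¹ = c, c² = c², c³ = c³, c⁴ = c⁴, c⁵ = c⁵, c⁶ = c⁶, c⁷ = c⁷, c⁸ = c⁸, c⁹ = c⁹, c¹⁰ = c¹⁰, c¹¹ = c¹¹, c¹² = c¹², c¹³ = c¹³, c¹⁴ = c¹⁴, c¹⁵ = c¹⁵, c¹⁶ = c¹⁶, c¹⁷ = c¹⁷, c¹⁸ = c¹⁸, c¹⁹ = c¹⁹, c²⁰ = c²⁰, c²¹ = c²¹, c²² = c²², c²³ = c²³, c²⁴ = c²⁴, c²⁵ = c²⁵, c²⁶ = c²⁶, c²⁷ = c²⁷, c²⁸ = c²⁸, c²⁹ = c²⁹, c³⁰ = c³⁰, c³¹ = c³¹, c³² = c³², c³³ = c³³, c³⁴ = c³⁴, c³⁵ = c³⁵, c³⁶ = e.
The smallest positive k with cᵏ = e is 36, so |⟨c⟩| = 36.

Answer: 36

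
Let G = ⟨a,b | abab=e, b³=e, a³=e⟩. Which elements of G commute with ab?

⟨ab⟩ ⊆ C_G(ab) since powers of ab commute with ab; so |C_G(ab)| ≥ |⟨ab⟩| = 2.
By orbit–stabilizer, |C_G(ab)| = |G| / |conj. class of ab| = 12 / 3 = 4.
The 4 elements commuting with ab are {e, ab, a²b², ab²a}.

Answer: {e, ab, a²b², ab²a}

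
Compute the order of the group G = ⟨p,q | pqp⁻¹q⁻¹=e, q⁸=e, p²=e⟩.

Enumerate words in the generators, reducing via the relations: the distinct elements are
  {e, p, q, pq, q², q³, q⁴, q⁵, q⁶, q⁷, pq², pq³, pq⁴, pq⁵, pq⁶, pq⁷}.
No further products give new elements, so |G| = 16.

Answer: 16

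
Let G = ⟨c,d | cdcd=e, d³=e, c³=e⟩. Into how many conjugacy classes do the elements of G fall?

The conjugacy classes (representative and size) are:
  [e] (size 1), [dc²] (size 4), [d²c] (size 4), [c²d²] (size 3).
Class equation: 1 + 4 + 4 + 3 = 12 = |G|. So G has 4 conjugacy classes.

Answer: 4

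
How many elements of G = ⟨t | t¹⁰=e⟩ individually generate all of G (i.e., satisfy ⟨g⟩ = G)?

G is cyclic of order 10. An element generates G iff its order is 10, and a cyclic group of order 10 has exactly φ(10) = 4 such elements.

Answer: 4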